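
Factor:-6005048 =-2^3*7^2*15319^1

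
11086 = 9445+1641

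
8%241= 8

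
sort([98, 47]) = [ 47 , 98]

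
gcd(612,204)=204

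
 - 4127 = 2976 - 7103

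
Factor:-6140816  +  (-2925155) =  - 9065971 = -47^1*67^1*2879^1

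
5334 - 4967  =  367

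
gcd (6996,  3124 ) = 44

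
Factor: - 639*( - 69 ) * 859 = 37874169 = 3^3*23^1*71^1 * 859^1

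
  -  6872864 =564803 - 7437667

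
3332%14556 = 3332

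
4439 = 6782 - 2343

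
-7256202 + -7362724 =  - 14618926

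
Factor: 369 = 3^2*41^1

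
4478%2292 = 2186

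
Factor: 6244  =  2^2* 7^1*223^1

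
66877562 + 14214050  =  81091612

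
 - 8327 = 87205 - 95532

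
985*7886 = 7767710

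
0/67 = 0 =0.00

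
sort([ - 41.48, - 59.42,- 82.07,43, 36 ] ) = [ - 82.07, - 59.42, - 41.48, 36,43]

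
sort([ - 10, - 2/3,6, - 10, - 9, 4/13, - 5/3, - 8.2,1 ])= [ - 10, - 10, - 9, - 8.2, - 5/3,-2/3,4/13,1, 6] 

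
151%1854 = 151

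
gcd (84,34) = 2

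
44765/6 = 44765/6 = 7460.83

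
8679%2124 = 183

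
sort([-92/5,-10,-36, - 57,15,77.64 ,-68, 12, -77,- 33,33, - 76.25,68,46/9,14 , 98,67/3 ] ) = [-77,-76.25,-68,-57, - 36, - 33, - 92/5,-10,  46/9,12, 14,15,67/3,33,68,77.64, 98]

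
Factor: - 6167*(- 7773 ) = 3^1*7^1*881^1*2591^1  =  47936091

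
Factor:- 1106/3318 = -3^( -1) = - 1/3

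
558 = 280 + 278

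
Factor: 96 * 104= 9984 = 2^8*3^1 * 13^1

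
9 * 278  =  2502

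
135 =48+87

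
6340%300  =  40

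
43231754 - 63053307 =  - 19821553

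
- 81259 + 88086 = 6827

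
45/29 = 45/29 =1.55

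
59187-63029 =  - 3842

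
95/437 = 5/23 = 0.22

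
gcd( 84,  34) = 2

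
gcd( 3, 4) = 1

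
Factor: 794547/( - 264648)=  - 264849/88216 = -2^( - 3)* 3^1*13^1 * 6791^1 * 11027^(-1)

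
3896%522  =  242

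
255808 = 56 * 4568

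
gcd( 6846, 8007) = 3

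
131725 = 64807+66918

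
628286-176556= 451730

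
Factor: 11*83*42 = 38346 = 2^1*3^1 * 7^1*11^1*83^1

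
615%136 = 71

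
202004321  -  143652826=58351495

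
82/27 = 3 + 1/27=   3.04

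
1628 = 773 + 855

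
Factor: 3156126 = 2^1*3^1 *103^1*  5107^1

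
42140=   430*98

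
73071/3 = 24357 = 24357.00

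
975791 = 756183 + 219608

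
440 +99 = 539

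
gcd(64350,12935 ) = 65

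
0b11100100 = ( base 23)9L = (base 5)1403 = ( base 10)228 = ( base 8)344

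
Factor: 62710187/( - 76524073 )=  - 61^( - 1)*127^1*347^1*643^ ( - 1 )*1423^1*1951^( - 1)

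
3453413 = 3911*883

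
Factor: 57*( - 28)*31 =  - 49476 =- 2^2 * 3^1  *  7^1*19^1*31^1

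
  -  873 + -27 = - 900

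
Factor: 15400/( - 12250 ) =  - 2^2*5^(-1 )*7^( - 1 )*11^1 = - 44/35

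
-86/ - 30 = 2+ 13/15 = 2.87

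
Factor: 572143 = 11^1*13^1*4001^1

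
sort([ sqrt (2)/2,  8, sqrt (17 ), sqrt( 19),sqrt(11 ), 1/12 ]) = [ 1/12,sqrt( 2) /2, sqrt( 11),sqrt( 17),sqrt( 19 ),8]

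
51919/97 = 51919/97 =535.25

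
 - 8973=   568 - 9541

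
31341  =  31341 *1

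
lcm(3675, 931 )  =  69825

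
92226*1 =92226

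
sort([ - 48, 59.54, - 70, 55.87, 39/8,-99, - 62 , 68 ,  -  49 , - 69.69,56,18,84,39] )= [ - 99 , - 70, - 69.69, - 62, - 49, - 48, 39/8,  18, 39, 55.87,56,59.54, 68 , 84]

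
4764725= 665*7165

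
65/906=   65/906 =0.07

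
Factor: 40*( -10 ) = - 2^4*5^2=- 400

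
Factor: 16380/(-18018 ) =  - 2^1*5^1 * 11^(- 1) = - 10/11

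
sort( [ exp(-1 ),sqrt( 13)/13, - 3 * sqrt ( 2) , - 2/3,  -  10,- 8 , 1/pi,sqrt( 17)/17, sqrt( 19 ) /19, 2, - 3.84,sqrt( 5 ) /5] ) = [-10, - 8, - 3*sqrt( 2) , - 3.84,-2/3,sqrt( 19) /19, sqrt( 17 )/17,  sqrt( 13 )/13, 1/pi,exp(-1 ), sqrt( 5 ) /5, 2]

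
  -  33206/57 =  - 33206/57 = - 582.56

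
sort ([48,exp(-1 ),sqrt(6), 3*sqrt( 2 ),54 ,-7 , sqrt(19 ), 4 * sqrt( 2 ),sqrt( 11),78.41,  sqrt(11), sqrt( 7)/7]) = [ - 7,exp( - 1), sqrt( 7) /7 , sqrt(6), sqrt( 11 ),sqrt(11), 3 *sqrt (2)  ,  sqrt( 19),4*sqrt(2),48, 54, 78.41 ] 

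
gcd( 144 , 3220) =4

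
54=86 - 32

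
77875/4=19468 + 3/4= 19468.75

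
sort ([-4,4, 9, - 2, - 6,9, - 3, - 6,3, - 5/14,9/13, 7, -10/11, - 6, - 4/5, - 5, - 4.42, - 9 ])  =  [-9,-6, - 6, - 6, - 5 ,-4.42 , - 4 , - 3, - 2, - 10/11, - 4/5, - 5/14, 9/13,3, 4,7, 9,9]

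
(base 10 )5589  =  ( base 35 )4jo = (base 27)7I0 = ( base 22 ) BC1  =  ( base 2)1010111010101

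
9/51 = 3/17=0.18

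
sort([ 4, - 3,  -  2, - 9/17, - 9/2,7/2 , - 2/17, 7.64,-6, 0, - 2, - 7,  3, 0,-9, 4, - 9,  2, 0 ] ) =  [-9, - 9, - 7, - 6, - 9/2, - 3, - 2, - 2, - 9/17, - 2/17, 0,0,0,2,3, 7/2,4, 4, 7.64]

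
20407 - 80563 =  - 60156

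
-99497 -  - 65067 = -34430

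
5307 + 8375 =13682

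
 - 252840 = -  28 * 9030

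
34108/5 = 34108/5 = 6821.60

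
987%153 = 69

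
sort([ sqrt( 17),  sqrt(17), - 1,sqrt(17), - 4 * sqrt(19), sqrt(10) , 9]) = [ -4*sqrt (19 ), - 1,sqrt( 10) , sqrt( 17 ), sqrt(17), sqrt ( 17), 9 ]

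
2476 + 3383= 5859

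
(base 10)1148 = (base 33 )11Q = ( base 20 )2H8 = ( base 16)47C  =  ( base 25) 1KN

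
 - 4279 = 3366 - 7645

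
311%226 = 85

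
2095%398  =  105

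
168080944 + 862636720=1030717664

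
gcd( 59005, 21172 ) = 1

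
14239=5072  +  9167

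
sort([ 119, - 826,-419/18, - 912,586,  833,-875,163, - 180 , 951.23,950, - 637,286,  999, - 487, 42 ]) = [ - 912, - 875,- 826, - 637, - 487, - 180,- 419/18,42,119,163,286,586,833, 950,951.23 , 999 ]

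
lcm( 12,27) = 108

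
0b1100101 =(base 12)85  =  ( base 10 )101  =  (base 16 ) 65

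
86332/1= 86332 = 86332.00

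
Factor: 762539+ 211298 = 973837^1 = 973837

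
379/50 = 7 + 29/50 = 7.58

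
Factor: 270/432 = 5/8 = 2^( - 3 )*5^1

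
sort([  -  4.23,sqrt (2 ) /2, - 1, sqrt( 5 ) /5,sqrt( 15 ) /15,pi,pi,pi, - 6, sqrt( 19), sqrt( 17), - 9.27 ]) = [ - 9.27,-6, - 4.23, - 1, sqrt( 15)/15, sqrt( 5 ) /5, sqrt(2) /2,pi, pi, pi,sqrt( 17 ), sqrt( 19)]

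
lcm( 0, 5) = 0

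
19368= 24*807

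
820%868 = 820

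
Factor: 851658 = 2^1*3^1 * 43^1  *  3301^1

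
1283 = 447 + 836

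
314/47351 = 314/47351=0.01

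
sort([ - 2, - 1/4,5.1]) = [ - 2,-1/4, 5.1] 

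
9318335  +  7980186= 17298521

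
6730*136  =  915280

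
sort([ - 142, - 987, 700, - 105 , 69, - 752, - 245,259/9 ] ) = [  -  987,-752 , - 245, - 142, - 105 , 259/9 , 69, 700 ] 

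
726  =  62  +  664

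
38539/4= 9634 + 3/4 = 9634.75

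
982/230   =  491/115=4.27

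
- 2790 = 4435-7225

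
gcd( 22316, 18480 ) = 28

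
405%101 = 1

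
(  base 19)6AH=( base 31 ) 2eh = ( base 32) 2a5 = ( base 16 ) 945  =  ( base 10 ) 2373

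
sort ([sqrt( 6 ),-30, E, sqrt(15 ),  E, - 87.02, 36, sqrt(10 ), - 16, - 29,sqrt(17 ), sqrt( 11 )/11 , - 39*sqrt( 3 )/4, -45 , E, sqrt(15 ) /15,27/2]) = [- 87.02,-45,- 30,-29,- 39*sqrt ( 3)/4, -16,  sqrt( 15 )/15, sqrt(11) /11, sqrt(6), E, E, E, sqrt (10), sqrt(15 ), sqrt ( 17),27/2, 36]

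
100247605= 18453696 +81793909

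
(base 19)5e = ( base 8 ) 155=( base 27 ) 41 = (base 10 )109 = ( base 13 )85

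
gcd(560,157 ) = 1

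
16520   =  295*56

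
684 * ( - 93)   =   - 63612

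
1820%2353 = 1820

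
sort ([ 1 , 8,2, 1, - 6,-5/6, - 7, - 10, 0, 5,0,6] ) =[  -  10, - 7, - 6, - 5/6,0,0,  1 , 1,2,  5,6, 8] 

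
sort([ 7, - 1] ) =[-1 , 7] 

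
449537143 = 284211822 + 165325321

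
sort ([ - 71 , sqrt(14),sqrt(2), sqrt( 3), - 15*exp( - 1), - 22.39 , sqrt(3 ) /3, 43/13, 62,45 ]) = [ - 71, - 22.39, - 15*exp( - 1 ),sqrt( 3)/3, sqrt( 2 ), sqrt(3 ), 43/13,sqrt( 14),  45,62 ] 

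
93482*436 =40758152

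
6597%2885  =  827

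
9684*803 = 7776252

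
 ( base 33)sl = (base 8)1661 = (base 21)230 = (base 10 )945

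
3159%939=342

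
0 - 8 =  - 8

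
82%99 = 82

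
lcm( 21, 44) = 924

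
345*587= 202515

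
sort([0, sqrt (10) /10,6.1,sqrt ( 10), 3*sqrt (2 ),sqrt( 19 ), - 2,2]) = [ - 2,0,sqrt( 10)/10, 2,sqrt( 10), 3*sqrt (2),sqrt(19), 6.1 ] 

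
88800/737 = 120 +360/737 = 120.49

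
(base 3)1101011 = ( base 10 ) 1003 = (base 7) 2632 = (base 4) 33223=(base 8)1753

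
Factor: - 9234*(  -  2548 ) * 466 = 2^4 *3^5*7^2 *13^1*19^1*233^1 = 10964156112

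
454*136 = 61744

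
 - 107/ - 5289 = 107/5289 = 0.02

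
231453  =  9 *25717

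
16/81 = 16/81 = 0.20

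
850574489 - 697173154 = 153401335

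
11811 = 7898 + 3913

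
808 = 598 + 210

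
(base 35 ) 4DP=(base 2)1010100000100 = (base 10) 5380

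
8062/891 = 9 + 43/891 = 9.05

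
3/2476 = 3/2476 = 0.00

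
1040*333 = 346320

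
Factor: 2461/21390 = 2^( - 1)*3^ ( - 1 )*5^( - 1)*31^(-1)*107^1 = 107/930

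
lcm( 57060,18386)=1654740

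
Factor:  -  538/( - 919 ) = 2^1*269^1*919^(-1 ) 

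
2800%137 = 60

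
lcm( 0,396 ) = 0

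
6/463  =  6/463  =  0.01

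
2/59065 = 2/59065=0.00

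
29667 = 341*87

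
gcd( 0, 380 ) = 380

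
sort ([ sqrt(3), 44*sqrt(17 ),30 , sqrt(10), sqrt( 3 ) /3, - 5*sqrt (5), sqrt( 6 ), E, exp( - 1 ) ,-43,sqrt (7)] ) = [ - 43, - 5*sqrt( 5), exp( - 1 ), sqrt(3 ) /3,sqrt( 3), sqrt( 6 ),sqrt (7 ), E, sqrt( 10), 30,44*sqrt( 17 ) ]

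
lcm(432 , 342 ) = 8208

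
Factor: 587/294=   2^( - 1 ) * 3^( - 1 )*7^(  -  2 ) * 587^1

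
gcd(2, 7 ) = 1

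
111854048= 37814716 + 74039332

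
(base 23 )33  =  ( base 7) 132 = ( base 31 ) 2a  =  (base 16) 48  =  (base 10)72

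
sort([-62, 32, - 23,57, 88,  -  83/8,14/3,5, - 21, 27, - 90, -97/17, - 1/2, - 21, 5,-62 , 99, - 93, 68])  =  [ - 93,  -  90, - 62, - 62, - 23, - 21 , - 21, - 83/8, - 97/17, - 1/2,14/3,5, 5, 27, 32, 57, 68, 88,99]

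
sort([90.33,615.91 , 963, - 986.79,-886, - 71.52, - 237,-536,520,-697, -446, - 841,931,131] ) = [- 986.79,-886,-841,  -  697, - 536,-446,-237, - 71.52,90.33,131,  520,615.91,931,963 ] 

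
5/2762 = 5/2762 = 0.00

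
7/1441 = 7/1441 =0.00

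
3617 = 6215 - 2598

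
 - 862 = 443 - 1305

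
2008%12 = 4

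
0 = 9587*0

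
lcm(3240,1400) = 113400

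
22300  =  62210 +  - 39910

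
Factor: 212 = 2^2 * 53^1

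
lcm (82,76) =3116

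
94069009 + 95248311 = 189317320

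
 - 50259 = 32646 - 82905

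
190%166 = 24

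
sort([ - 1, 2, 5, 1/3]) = [ - 1,1/3,2, 5]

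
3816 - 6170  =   - 2354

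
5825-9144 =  - 3319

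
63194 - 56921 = 6273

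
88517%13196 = 9341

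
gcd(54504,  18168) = 18168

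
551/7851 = 551/7851 = 0.07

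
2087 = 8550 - 6463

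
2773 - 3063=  - 290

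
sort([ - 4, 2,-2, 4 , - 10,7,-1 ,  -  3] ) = [-10, - 4, -3, - 2,  -  1,2,  4, 7]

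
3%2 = 1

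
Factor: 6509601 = 3^2 * 7^2*29^1 * 509^1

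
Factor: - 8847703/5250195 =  - 3^( - 2 )*5^( - 1)*17^( - 1 )*47^1*6863^( - 1)*188249^1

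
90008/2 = 45004 = 45004.00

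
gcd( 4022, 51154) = 2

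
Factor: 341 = 11^1*31^1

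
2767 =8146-5379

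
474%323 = 151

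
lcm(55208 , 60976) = 4085392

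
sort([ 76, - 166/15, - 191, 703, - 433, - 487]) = [-487, - 433, - 191, - 166/15, 76, 703]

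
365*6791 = 2478715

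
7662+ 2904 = 10566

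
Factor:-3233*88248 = -285305784 = -2^3 * 3^1*53^1 * 61^1 * 3677^1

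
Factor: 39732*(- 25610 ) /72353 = - 2^3*3^1 * 5^1 * 7^1*11^1*13^1*43^1*197^1*72353^( - 1) = - 1017536520/72353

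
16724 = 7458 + 9266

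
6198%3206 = 2992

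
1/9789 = 1/9789= 0.00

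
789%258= 15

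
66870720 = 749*89280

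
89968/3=29989 + 1/3= 29989.33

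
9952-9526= 426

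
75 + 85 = 160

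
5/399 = 5/399 = 0.01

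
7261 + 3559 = 10820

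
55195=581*95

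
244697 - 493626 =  - 248929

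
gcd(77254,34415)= 1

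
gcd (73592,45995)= 9199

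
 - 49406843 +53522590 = 4115747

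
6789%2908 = 973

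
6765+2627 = 9392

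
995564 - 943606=51958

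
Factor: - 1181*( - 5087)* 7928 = 2^3*991^1*1181^1 * 5087^1=47629418216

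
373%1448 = 373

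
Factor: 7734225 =3^1*5^2*103123^1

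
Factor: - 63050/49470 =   -  65/51 = -3^( - 1)*5^1*13^1*17^( - 1) 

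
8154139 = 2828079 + 5326060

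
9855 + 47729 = 57584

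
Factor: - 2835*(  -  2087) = 5916645 = 3^4*5^1*7^1*2087^1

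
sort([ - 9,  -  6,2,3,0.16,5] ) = [ - 9,- 6, 0.16,2,3,5] 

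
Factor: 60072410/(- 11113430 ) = - 6007241/1111343 = - 89^( - 1)*283^1*12487^( - 1 )*21227^1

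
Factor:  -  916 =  - 2^2 * 229^1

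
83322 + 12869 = 96191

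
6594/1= 6594 = 6594.00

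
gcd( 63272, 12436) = 4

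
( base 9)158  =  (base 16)86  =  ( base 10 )134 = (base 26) 54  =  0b10000110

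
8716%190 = 166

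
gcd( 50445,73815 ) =285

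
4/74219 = 4/74219 = 0.00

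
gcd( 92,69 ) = 23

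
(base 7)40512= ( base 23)IEE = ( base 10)9858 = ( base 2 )10011010000010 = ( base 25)FJ8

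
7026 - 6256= 770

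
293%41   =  6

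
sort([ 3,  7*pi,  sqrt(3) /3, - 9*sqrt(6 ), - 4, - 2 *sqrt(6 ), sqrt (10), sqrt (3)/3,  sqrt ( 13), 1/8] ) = [ - 9*sqrt(6 ), - 2 * sqrt( 6), - 4,1/8, sqrt(3) /3,  sqrt( 3) /3, 3 , sqrt( 10) , sqrt( 13), 7 * pi] 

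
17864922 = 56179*318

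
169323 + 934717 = 1104040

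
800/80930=80/8093=0.01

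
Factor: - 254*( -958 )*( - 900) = -2^4*3^2*5^2*127^1*479^1 =- 218998800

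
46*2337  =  107502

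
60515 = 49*1235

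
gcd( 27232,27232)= 27232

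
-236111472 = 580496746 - 816608218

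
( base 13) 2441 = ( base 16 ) 1403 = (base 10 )5123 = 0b1010000000011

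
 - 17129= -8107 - 9022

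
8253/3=2751 = 2751.00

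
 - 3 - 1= - 4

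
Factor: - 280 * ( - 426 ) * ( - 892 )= - 2^6*3^1 * 5^1*7^1 * 71^1 * 223^1 = -106397760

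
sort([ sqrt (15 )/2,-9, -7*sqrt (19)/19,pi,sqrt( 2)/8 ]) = [ - 9,-7*sqrt( 19)/19,sqrt( 2)/8,sqrt(15 )/2, pi]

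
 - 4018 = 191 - 4209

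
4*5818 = 23272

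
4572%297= 117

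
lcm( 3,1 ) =3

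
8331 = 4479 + 3852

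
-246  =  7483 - 7729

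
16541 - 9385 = 7156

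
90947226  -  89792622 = 1154604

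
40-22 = 18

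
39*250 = 9750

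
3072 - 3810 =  - 738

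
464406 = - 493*(-942)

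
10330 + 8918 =19248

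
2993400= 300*9978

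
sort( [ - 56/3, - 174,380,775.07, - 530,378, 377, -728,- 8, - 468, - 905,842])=[-905, - 728, - 530,-468, - 174, - 56/3,  -  8,377,378, 380, 775.07,  842 ] 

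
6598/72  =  91 + 23/36 = 91.64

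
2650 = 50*53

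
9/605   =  9/605=0.01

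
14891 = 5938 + 8953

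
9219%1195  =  854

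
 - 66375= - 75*885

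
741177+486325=1227502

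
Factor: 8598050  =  2^1*5^2*359^1 *479^1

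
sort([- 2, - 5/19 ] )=[ - 2 , - 5/19 ]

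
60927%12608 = 10495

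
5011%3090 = 1921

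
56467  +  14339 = 70806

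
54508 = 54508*1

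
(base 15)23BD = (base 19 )1213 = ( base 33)6wd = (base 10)7603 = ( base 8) 16663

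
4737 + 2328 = 7065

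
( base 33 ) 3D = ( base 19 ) 5H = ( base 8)160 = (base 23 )4K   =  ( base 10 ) 112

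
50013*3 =150039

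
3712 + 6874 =10586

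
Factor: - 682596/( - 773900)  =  3^2*5^(  -  2 )*67^1*71^( - 1 ) * 109^(-1)*283^1 = 170649/193475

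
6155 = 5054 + 1101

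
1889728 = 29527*64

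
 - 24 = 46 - 70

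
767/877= 767/877 =0.87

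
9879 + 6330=16209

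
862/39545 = 862/39545 = 0.02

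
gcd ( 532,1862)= 266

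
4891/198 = 24 + 139/198 = 24.70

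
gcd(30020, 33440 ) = 380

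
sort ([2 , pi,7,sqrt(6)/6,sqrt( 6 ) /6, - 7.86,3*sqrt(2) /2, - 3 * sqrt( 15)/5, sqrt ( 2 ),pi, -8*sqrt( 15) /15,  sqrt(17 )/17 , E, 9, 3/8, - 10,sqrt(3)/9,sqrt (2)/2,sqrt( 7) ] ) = [-10, - 7.86, - 3*sqrt (15)/5, - 8*sqrt(15)/15,sqrt(3)/9,sqrt(17)/17, 3/8, sqrt (6)/6 , sqrt( 6)/6,  sqrt( 2 )/2,sqrt(2 ) , 2,3*sqrt (2 ) /2,sqrt ( 7), E, pi , pi,  7,9 ] 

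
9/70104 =3/23368 = 0.00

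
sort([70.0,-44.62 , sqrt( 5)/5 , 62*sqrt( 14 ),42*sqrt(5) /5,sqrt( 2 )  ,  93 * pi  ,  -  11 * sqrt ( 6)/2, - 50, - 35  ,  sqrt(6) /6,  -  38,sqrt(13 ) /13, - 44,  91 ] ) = [-50, - 44.62,  -  44, - 38,  -  35, - 11 * sqrt(6 )/2,sqrt( 13 ) /13,sqrt( 6)/6,sqrt( 5 )/5, sqrt( 2), 42*sqrt(5 ) /5 , 70.0, 91, 62*sqrt ( 14 ),93* pi ]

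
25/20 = 1 + 1/4 = 1.25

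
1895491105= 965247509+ 930243596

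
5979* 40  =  239160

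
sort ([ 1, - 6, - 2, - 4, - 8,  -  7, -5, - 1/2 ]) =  [ - 8, - 7, - 6, - 5, - 4, - 2, - 1/2,1 ] 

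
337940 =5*67588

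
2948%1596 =1352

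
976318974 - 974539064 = 1779910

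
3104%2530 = 574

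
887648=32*27739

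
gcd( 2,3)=1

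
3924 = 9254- 5330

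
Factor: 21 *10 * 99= 2^1*3^3*5^1*7^1*11^1  =  20790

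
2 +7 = 9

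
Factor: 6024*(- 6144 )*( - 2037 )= 75392335872 = 2^14*3^3 * 7^1*97^1*251^1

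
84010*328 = 27555280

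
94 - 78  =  16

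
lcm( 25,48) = 1200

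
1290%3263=1290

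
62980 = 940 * 67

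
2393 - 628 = 1765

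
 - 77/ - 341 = 7/31 = 0.23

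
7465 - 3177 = 4288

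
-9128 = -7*1304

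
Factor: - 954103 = -954103^1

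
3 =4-1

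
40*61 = 2440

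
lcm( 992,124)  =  992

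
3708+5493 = 9201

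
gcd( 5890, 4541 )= 19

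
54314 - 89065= - 34751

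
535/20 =26 + 3/4 = 26.75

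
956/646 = 478/323 = 1.48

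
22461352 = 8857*2536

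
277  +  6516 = 6793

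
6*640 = 3840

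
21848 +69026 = 90874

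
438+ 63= 501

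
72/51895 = 72/51895 = 0.00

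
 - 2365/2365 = -1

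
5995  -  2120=3875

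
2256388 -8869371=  - 6612983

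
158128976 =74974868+83154108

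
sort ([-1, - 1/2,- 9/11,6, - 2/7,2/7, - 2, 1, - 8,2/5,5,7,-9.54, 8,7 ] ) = [-9.54,-8, - 2,-1, - 9/11, - 1/2, - 2/7,2/7, 2/5,1,5,6,7,7, 8 ]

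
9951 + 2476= 12427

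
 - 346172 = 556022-902194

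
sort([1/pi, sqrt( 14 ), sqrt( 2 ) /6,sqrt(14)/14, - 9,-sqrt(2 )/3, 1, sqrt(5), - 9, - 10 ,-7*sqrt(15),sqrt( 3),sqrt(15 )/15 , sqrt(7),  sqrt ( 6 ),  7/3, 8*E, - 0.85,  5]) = [-7*sqrt( 15 ),-10,-9, - 9, - 0.85, -sqrt(2)/3, sqrt(2 ) /6, sqrt(15 )/15,  sqrt( 14 )/14,1/pi, 1, sqrt(3 ) , sqrt(5), 7/3, sqrt( 6), sqrt(7), sqrt( 14 ) , 5, 8*E]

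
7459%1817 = 191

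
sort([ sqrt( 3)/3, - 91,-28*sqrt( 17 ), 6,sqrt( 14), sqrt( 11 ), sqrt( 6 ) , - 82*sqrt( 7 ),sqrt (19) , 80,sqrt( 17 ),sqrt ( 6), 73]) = [ - 82*sqrt( 7), - 28*sqrt( 17 ), - 91,sqrt( 3 ) /3 , sqrt( 6 ), sqrt ( 6 ) , sqrt ( 11), sqrt( 14) , sqrt(17), sqrt( 19), 6 , 73,80]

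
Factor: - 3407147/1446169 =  - 1446169^( - 1)*3407147^1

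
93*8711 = 810123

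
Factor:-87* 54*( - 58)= 272484 =2^2 * 3^4*29^2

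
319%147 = 25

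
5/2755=1/551 = 0.00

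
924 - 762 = 162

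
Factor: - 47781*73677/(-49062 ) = 2^( - 1 )*3^2*13^ ( - 1 )*17^ ( - 1 )*37^(  -  1)*41^1*599^1*5309^1 = 1173453579/16354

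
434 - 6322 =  - 5888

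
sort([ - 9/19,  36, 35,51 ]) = [ - 9/19, 35,  36, 51 ] 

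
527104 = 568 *928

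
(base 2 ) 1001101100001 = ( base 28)695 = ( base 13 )2348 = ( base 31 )551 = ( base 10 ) 4961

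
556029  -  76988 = 479041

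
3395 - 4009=-614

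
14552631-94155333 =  - 79602702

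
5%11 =5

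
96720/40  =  2418 = 2418.00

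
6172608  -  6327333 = -154725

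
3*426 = 1278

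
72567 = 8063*9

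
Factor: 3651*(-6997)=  - 25546047=- 3^1*1217^1*6997^1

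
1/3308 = 1/3308 = 0.00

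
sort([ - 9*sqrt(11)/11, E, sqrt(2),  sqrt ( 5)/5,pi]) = [-9*sqrt(11)/11, sqrt(5)/5,  sqrt(2), E,pi] 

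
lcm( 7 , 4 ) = 28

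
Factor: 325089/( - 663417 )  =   - 3^( - 1 ) * 41^1 * 881^1*24571^( - 1 ) = - 36121/73713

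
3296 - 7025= - 3729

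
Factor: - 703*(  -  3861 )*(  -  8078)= - 21925978074 = - 2^1*3^3*7^1 * 11^1 * 13^1*19^1*37^1 * 577^1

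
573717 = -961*(-597)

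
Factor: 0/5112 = 0^1= 0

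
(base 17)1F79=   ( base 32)950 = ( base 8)22240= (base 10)9376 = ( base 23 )HGF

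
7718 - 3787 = 3931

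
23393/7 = 23393/7 = 3341.86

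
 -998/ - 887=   998/887 = 1.13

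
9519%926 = 259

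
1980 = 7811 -5831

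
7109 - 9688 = -2579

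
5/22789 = 5/22789 =0.00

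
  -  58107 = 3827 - 61934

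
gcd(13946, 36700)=734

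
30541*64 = 1954624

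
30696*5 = 153480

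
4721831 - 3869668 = 852163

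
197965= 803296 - 605331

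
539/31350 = 49/2850=0.02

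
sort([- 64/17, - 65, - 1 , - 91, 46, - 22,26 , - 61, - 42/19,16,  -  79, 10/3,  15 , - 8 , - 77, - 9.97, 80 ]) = [ - 91, - 79,-77, - 65, - 61, - 22,  -  9.97,-8, - 64/17, - 42/19, - 1, 10/3,15,16,26 , 46,80] 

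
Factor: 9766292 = 2^2 *2441573^1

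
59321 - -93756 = 153077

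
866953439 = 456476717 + 410476722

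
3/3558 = 1/1186 = 0.00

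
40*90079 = 3603160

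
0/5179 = 0 = 0.00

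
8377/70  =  119 + 47/70= 119.67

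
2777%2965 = 2777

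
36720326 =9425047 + 27295279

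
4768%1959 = 850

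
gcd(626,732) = 2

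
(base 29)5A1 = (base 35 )3ng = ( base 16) 1190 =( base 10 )4496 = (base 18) dfe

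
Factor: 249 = 3^1*83^1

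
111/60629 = 111/60629 = 0.00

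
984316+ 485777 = 1470093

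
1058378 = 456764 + 601614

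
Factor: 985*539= 530915 = 5^1*7^2*11^1*197^1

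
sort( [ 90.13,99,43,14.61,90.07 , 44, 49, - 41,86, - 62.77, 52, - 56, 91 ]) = [  -  62.77 ,  -  56, - 41,14.61,43, 44, 49,52,86,90.07,90.13,91, 99]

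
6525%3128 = 269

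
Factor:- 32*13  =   - 416= -  2^5*13^1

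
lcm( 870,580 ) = 1740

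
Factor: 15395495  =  5^1*613^1*5023^1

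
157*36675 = 5757975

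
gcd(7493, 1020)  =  1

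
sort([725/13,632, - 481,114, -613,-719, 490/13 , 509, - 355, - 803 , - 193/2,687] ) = [-803,- 719,-613 ,-481, - 355, - 193/2,490/13,725/13,114,509,632,687]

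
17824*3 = 53472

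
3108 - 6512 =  - 3404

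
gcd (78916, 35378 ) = 2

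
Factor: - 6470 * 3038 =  - 19655860 = - 2^2 * 5^1*7^2 * 31^1 *647^1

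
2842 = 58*49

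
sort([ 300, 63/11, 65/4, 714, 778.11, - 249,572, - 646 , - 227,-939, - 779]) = [ - 939,-779, - 646, - 249,-227, 63/11,  65/4,300, 572,714, 778.11 ]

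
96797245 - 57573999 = 39223246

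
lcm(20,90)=180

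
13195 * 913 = 12047035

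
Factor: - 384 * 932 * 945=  - 338204160 = -  2^9 *3^4 * 5^1 * 7^1 *233^1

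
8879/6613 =8879/6613 =1.34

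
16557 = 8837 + 7720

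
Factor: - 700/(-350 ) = 2= 2^1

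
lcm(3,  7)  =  21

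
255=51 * 5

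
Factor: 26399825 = 5^2*79^1*13367^1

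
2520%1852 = 668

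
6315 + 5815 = 12130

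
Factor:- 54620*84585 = - 4620032700  =  - 2^2*3^1*5^2*2731^1*5639^1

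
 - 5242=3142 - 8384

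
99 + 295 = 394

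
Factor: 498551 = 498551^1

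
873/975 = 291/325 =0.90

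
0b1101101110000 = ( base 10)7024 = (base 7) 26323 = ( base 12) 4094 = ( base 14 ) 27ba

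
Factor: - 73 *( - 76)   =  5548= 2^2 * 19^1 *73^1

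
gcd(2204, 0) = 2204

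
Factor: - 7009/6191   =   - 41^( - 1 )*43^1*151^( - 1) * 163^1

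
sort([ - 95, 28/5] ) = [ - 95 , 28/5 ] 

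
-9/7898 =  - 1 + 7889/7898 = - 0.00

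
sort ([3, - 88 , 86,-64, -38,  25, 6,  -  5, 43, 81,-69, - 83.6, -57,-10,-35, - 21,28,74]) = [ - 88, - 83.6, - 69,-64, - 57, - 38, - 35, - 21, - 10,-5 , 3, 6, 25,28, 43, 74, 81, 86] 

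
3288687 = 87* 37801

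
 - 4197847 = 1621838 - 5819685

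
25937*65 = 1685905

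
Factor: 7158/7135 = 2^1*3^1*5^( - 1)*1193^1*1427^ (  -  1 )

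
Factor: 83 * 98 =2^1*7^2 * 83^1 = 8134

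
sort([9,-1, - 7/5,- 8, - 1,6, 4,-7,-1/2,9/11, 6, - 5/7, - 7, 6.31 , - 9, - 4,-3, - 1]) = [ - 9, - 8  , -7,- 7, - 4, - 3 , - 7/5,-1,  -  1, -1,-5/7, - 1/2, 9/11,4,6, 6 , 6.31, 9 ] 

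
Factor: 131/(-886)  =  -2^( - 1)*131^1*443^( - 1) 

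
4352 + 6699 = 11051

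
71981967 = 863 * 83409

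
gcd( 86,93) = 1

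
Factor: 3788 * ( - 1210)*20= -91669600 = - 2^5* 5^2*11^2*947^1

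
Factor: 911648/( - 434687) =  - 2^5 * 11^(-1)*31^1 * 43^(-1) = - 992/473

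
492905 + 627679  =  1120584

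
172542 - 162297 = 10245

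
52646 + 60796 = 113442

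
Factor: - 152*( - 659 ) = 2^3*19^1*659^1  =  100168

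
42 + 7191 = 7233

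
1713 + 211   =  1924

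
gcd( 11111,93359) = 1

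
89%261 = 89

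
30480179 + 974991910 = 1005472089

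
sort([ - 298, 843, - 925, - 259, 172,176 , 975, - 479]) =[ - 925, -479, - 298, - 259,172,176, 843,975]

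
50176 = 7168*7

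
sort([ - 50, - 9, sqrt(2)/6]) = [ - 50, - 9,sqrt(2)/6]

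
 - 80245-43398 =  - 123643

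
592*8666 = 5130272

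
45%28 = 17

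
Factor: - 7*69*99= - 47817 = - 3^3*7^1*11^1*23^1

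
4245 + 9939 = 14184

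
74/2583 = 74/2583 =0.03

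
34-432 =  - 398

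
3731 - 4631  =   - 900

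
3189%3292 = 3189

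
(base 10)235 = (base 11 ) 1a4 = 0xEB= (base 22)AF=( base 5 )1420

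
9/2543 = 9/2543 = 0.00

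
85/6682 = 85/6682 = 0.01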